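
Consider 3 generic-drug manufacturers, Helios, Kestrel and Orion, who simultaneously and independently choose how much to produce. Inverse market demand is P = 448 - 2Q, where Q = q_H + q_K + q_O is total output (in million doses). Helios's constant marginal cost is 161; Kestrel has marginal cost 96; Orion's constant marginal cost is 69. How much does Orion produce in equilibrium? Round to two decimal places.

Helios's profit: π_H = (448 - 2Q)q_H - (161q_H). Setting ∂π_H/∂q_H = 0: 287 - 4q_H - 2(q_K + q_O) = 0.
Kestrel's first-order condition: 352 - 4q_K - 2(q_H + q_O) = 0.
Orion's first-order condition: 379 - 4q_O - 2(q_H + q_K) = 0.
Summing all 3 equations gives 1018 − 8Q = 0, hence Q = 509/4.
Back-substituting: q_H = (287 − 509/2)/2 = 65/4, q_K = (352 − 509/2)/2 = 195/4, q_O = (379 − 509/2)/2 = 249/4.

62.25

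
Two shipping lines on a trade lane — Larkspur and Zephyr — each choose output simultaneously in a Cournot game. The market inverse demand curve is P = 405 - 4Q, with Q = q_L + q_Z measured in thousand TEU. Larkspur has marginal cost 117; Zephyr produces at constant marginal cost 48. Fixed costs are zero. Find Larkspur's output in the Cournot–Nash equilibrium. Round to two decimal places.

18.25

Larkspur's profit: π_L = (405 - 4Q)q_L - (117q_L). Setting ∂π_L/∂q_L = 0: 288 - 8q_L - 4(q_Z) = 0.
Zephyr's profit: π_Z = (405 - 4Q)q_Z - (48q_Z). Setting ∂π_Z/∂q_Z = 0: 357 - 8q_Z - 4(q_L) = 0.
Rearranging gives the reaction functions q_L = (288 - 4q_Z)/8 and q_Z = (357 - 4q_L)/8.
Substituting one into the other gives q_L = 73/4 and q_Z = 71/2.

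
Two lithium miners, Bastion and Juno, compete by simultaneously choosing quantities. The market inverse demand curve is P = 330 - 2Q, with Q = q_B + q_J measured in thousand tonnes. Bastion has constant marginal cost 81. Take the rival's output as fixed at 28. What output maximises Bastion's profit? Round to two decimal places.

With the rival's output fixed at 28, Bastion's profit is π_B = (330 - 2·28 - 2q_B)q_B - (81q_B) = (274 - 2q_B)q_B - (81q_B).
∂π_B/∂q_B = 193 - 4q_B = 0, so q_B = 193/4.

48.25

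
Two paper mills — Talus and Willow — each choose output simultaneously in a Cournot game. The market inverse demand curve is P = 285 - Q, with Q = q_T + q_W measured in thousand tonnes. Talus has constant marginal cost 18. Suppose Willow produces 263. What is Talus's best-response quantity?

With the rival's output fixed at 263, Talus's profit is π_T = (285 - 263 - q_T)q_T - (18q_T) = (22 - q_T)q_T - (18q_T).
∂π_T/∂q_T = 4 - 2q_T = 0, so q_T = 2.

2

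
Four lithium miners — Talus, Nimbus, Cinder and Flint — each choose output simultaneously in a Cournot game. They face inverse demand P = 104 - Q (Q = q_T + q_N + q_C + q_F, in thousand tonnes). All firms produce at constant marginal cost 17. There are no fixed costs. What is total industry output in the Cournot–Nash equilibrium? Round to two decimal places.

Each firm earns π_i = (104 - Q)q_i - 17q_i.
Setting ∂π_i/∂q_i = 0 with rivals' quantities fixed: 87 - 2q_i - Σ_{j≠i} q_j = 0.
With identical firms every q_j equals q_i, so Σ_{j≠i} q_j = 3q_i and 87 = 5q_i, giving q_i = 87/5.
Total output Q = 87/5 + 87/5 + 87/5 + 87/5 = 348/5.

69.60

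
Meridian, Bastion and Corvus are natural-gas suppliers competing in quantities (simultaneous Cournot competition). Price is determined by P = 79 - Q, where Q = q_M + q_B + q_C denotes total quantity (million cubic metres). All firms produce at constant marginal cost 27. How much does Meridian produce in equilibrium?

A representative firm's profit is π_i = q_i(79 - Q) - 27q_i.
Setting ∂π_i/∂q_i = 0 with rivals' quantities fixed: 52 - 2q_i - Σ_{j≠i} q_j = 0.
By symmetry each firm produces the same amount; substituting Σ_{j≠i} q_j = 2q_i yields q_i = 52/4 = 13.

13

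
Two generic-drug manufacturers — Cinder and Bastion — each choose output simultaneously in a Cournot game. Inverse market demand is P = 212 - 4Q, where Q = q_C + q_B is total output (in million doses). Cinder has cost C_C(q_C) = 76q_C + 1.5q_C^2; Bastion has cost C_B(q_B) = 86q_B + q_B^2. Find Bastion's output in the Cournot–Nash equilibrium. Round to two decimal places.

Cinder's profit: π_C = (212 - 4Q)q_C - (76q_C + (3/2)q_C²). Setting ∂π_C/∂q_C = 0: 136 - 11q_C - 4(q_B) = 0.
Bastion's first-order condition: 126 - 10q_B - 4(q_C) = 0.
So q_C = (136 - 4q_B)/11 and q_B = (126 - 4q_C)/10.
Substituting one into the other gives q_C = 428/47 and q_B = 421/47.

8.96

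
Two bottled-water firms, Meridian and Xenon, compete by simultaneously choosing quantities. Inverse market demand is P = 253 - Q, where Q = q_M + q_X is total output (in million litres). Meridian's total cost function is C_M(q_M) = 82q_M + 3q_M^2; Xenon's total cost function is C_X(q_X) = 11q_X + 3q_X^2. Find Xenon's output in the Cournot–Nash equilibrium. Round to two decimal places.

28.02

Meridian's profit: π_M = (253 - Q)q_M - (82q_M + 3q_M²). Setting ∂π_M/∂q_M = 0: 171 - 8q_M - (q_X) = 0.
Xenon's profit: π_X = (253 - Q)q_X - (11q_X + 3q_X²). Setting ∂π_X/∂q_X = 0: 242 - 8q_X - (q_M) = 0.
So q_M = (171 - q_X)/8 and q_X = (242 - q_M)/8.
Substituting one into the other gives q_M = 1126/63 and q_X = 1765/63.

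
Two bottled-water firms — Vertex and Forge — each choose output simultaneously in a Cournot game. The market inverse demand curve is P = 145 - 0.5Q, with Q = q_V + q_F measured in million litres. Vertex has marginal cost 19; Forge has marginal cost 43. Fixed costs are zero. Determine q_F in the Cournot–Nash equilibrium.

Vertex's profit: π_V = (145 - 0.5Q)q_V - (19q_V). Setting ∂π_V/∂q_V = 0: 126 - q_V - (1/2)(q_F) = 0.
Forge's first-order condition: 102 - q_F - (1/2)(q_V) = 0.
So q_V = (126 - (1/2)q_F) and q_F = (102 - (1/2)q_V).
Solving the pair: q_V = 100, q_F = 52.

52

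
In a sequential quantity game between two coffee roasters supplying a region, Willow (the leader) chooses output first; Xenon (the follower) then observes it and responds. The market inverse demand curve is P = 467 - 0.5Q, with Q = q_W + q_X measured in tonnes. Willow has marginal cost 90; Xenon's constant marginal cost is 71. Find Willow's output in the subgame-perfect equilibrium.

358

Solve by backward induction. Given q_W, the follower Xenon maximises π_X = (467 - (1/2)q_W - (1/2)q_X)q_X - 71q_X.
∂π_X/∂q_X = 396 - (1/2)q_W - q_X = 0 gives the reaction function q_X = (396 - (1/2)q_W).
The leader anticipates this reaction. Substituting into P = 467 - 0.5Q gives P = 269 - (1/4)q_W, so π_W = (269 - (1/4)q_W)q_W - 90q_W.
The leader's first-order condition 179 - (1/2)q_W = 0 yields q_W = 358.
Then q_X = (396 - (1/2)·358) = 217.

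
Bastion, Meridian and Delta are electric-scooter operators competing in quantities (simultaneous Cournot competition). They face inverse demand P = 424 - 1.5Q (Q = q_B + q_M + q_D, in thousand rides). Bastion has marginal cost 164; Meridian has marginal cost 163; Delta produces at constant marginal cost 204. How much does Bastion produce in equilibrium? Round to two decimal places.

49.83

Bastion's profit: π_B = (424 - 1.5Q)q_B - (164q_B). Setting ∂π_B/∂q_B = 0: 260 - 3q_B - (3/2)(q_M + q_D) = 0.
Meridian's profit: π_M = (424 - 1.5Q)q_M - (163q_M). Setting ∂π_M/∂q_M = 0: 261 - 3q_M - (3/2)(q_B + q_D) = 0.
Delta's profit: π_D = (424 - 1.5Q)q_D - (204q_D). Setting ∂π_D/∂q_D = 0: 220 - 3q_D - (3/2)(q_B + q_M) = 0.
Summing all 3 equations gives 741 − 6Q = 0, hence Q = 247/2.
Back-substituting: q_B = (260 − 741/4)/(3/2) = 299/6, q_M = (261 − 741/4)/(3/2) = 101/2, q_D = (220 − 741/4)/(3/2) = 139/6.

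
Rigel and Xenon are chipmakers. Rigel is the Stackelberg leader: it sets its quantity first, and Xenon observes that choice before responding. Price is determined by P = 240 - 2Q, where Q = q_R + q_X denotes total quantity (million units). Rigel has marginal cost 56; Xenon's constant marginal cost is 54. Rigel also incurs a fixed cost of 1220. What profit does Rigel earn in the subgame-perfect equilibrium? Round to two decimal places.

850.25

The follower Xenon best-responds to any q_R: π_X = (240 - 2Q)q_X - 54q_X.
Follower FOC: 186 - 2q_R - 4q_X = 0, so q_X(q_R) = (186 - 2q_R)/4.
The leader anticipates this reaction. Substituting into P = 240 - 2Q gives P = 147 - q_R, so π_R = (147 - q_R)q_R - 56q_R.
Maximising: ∂π_R/∂q_R = 91 - 2q_R = 0, giving q_R = 91/2.
Then q_X = (186 - 2·(91/2))/4 = 95/4.
Price P = 240 - 2·(277/4) = 203/2.
Rigel's profit: (203/2 - 56)·(91/2) - 1220 = 850.2500.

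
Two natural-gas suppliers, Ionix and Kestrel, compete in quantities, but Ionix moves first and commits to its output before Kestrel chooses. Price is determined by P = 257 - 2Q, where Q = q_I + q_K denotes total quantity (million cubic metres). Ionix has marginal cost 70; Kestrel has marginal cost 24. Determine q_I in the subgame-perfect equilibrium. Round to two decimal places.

35.25

The follower Kestrel best-responds to any q_I: π_K = (257 - 2Q)q_K - 24q_K.
Follower FOC: 233 - 2q_I - 4q_K = 0, so q_K(q_I) = (233 - 2q_I)/4.
Ionix substitutes q_K(q_I) into its own profit: π_I = q_I(257 - 2q_I - (233 - 2q_I)/2) - 70q_I = (281/2 - q_I)q_I - 70q_I.
The leader's first-order condition 141/2 - 2q_I = 0 yields q_I = 141/4.
Then q_K = (233 - 2·(141/4))/4 = 325/8.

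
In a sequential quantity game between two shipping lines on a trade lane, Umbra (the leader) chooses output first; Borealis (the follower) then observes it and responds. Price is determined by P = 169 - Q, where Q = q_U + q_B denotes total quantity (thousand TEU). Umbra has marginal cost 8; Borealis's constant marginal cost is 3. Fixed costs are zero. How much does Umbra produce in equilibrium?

78

The follower Borealis best-responds to any q_U: π_B = (169 - Q)q_B - 3q_B.
∂π_B/∂q_B = 166 - q_U - 2q_B = 0 gives the reaction function q_B = (166 - q_U)/2.
The leader anticipates this reaction. Substituting into P = 169 - Q gives P = 86 - (1/2)q_U, so π_U = (86 - (1/2)q_U)q_U - 8q_U.
The leader's first-order condition 78 - q_U = 0 yields q_U = 78.
Then q_B = (166 - 78)/2 = 44.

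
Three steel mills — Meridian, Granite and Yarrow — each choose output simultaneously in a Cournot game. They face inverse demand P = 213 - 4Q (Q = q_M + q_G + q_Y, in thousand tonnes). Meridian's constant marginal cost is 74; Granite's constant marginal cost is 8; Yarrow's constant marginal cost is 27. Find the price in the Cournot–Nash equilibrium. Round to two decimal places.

Meridian's profit: π_M = (213 - 4Q)q_M - (74q_M). Setting ∂π_M/∂q_M = 0: 139 - 8q_M - 4(q_G + q_Y) = 0.
Granite's profit: π_G = (213 - 4Q)q_G - (8q_G). Setting ∂π_G/∂q_G = 0: 205 - 8q_G - 4(q_M + q_Y) = 0.
Yarrow's profit: π_Y = (213 - 4Q)q_Y - (27q_Y). Setting ∂π_Y/∂q_Y = 0: 186 - 8q_Y - 4(q_M + q_G) = 0.
Summing all 3 equations gives 530 − 16Q = 0, hence Q = 265/8.
Back-substituting: q_M = (139 − 265/2)/4 = 13/8, q_G = (205 − 265/2)/4 = 145/8, q_Y = (186 − 265/2)/4 = 107/8.
Total output Q = 265/8, so price P = 213 - 4·(265/8) = 161/2.

80.50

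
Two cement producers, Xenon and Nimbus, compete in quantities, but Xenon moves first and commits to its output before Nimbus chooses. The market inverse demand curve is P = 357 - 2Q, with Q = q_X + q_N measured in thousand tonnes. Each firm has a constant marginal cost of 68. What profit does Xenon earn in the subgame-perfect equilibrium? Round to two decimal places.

5220.06

Solve by backward induction. Given q_X, the follower Nimbus maximises π_N = (357 - 2q_X - 2q_N)q_N - 68q_N.
Setting the follower's marginal profit to zero, 289 - 2q_X - 4q_N = 0, i.e. q_N = (289 - 2q_X)/4.
Xenon substitutes q_N(q_X) into its own profit: π_X = q_X(357 - 2q_X - (289 - 2q_X)/2) - 68q_X = (425/2 - q_X)q_X - 68q_X.
Leader FOC: 289/2 - 2q_X = 0, so q_X = 289/4.
Then q_N = (289 - 2·(289/4))/4 = 289/8.
Price P = 357 - 2·(867/8) = 561/4.
Xenon's profit: (561/4 - 68)·(289/4) = 5220.0625.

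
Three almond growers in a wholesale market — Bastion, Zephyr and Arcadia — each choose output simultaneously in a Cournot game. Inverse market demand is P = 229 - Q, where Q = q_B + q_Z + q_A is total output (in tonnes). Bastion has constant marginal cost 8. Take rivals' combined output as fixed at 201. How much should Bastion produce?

10

With rivals' combined output fixed at 201, Bastion's profit is π_B = (229 - 201 - q_B)q_B - (8q_B) = (28 - q_B)q_B - (8q_B).
∂π_B/∂q_B = 20 - 2q_B = 0, so q_B = 10.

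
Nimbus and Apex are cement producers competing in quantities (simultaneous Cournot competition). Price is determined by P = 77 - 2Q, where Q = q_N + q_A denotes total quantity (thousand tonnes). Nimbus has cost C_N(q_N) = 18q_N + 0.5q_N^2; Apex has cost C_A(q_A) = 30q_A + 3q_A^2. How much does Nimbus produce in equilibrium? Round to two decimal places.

10.78

Nimbus's profit: π_N = (77 - 2Q)q_N - (18q_N + (1/2)q_N²). Setting ∂π_N/∂q_N = 0: 59 - 5q_N - 2(q_A) = 0.
Apex's first-order condition: 47 - 10q_A - 2(q_N) = 0.
Rearranging gives the reaction functions q_N = (59 - 2q_A)/5 and q_A = (47 - 2q_N)/10.
Substituting one into the other gives q_N = 248/23 and q_A = 117/46.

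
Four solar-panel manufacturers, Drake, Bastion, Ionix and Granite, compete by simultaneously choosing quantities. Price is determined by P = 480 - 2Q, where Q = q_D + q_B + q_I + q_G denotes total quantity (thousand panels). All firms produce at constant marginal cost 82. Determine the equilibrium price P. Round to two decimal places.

161.60

A representative firm's profit is π_i = q_i(480 - 2Q) - 82q_i.
Setting ∂π_i/∂q_i = 0 with rivals' quantities fixed: 398 - 4q_i - 2·Σ_{j≠i} q_j = 0.
With identical firms every q_j equals q_i, so Σ_{j≠i} q_j = 3q_i and 398 = 10q_i, giving q_i = 199/5.
Total output Q = 796/5, so price P = 480 - 2·(796/5) = 808/5.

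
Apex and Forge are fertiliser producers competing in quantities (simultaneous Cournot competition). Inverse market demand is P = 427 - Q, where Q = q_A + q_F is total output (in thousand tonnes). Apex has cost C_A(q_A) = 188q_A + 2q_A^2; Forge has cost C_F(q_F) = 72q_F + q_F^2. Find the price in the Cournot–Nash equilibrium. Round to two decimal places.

318.65

Apex's profit: π_A = (427 - Q)q_A - (188q_A + 2q_A²). Setting ∂π_A/∂q_A = 0: 239 - 6q_A - (q_F) = 0.
Forge's profit: π_F = (427 - Q)q_F - (72q_F + q_F²). Setting ∂π_F/∂q_F = 0: 355 - 4q_F - (q_A) = 0.
Best responses: q_A = (239 - q_F)/6, q_F = (355 - q_A)/4.
Solving the pair: q_A = 601/23, q_F = 1891/23.
Total output Q = 108.3478, so price P = 427 - 108.3478 = 318.6522.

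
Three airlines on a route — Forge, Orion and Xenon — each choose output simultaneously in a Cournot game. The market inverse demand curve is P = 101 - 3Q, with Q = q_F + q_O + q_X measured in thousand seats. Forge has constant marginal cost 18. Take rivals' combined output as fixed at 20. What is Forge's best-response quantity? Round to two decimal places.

With rivals' combined output fixed at 20, Forge's profit is π_F = (101 - 3·20 - 3q_F)q_F - (18q_F) = (41 - 3q_F)q_F - (18q_F).
∂π_F/∂q_F = 23 - 6q_F = 0, so q_F = 23/6.

3.83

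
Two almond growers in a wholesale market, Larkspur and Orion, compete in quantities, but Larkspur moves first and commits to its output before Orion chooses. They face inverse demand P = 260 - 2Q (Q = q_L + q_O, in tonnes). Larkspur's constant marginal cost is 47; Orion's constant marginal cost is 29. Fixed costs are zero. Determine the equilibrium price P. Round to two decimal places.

Solve by backward induction. Given q_L, the follower Orion maximises π_O = (260 - 2q_L - 2q_O)q_O - 29q_O.
Setting the follower's marginal profit to zero, 231 - 2q_L - 4q_O = 0, i.e. q_O = (231 - 2q_L)/4.
Larkspur substitutes q_O(q_L) into its own profit: π_L = q_L(260 - 2q_L - (231 - 2q_L)/2) - 47q_L = (289/2 - q_L)q_L - 47q_L.
The leader's first-order condition 195/2 - 2q_L = 0 yields q_L = 195/4.
Then q_O = (231 - 2·(195/4))/4 = 267/8.
Total output Q = 657/8, so price P = 260 - 2·(657/8) = 383/4.

95.75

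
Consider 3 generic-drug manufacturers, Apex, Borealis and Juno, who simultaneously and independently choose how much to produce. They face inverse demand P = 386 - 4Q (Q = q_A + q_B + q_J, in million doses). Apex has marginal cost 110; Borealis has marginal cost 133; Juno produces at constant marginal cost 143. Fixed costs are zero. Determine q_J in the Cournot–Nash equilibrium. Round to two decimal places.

12.50

Apex's profit: π_A = (386 - 4Q)q_A - (110q_A). Setting ∂π_A/∂q_A = 0: 276 - 8q_A - 4(q_B + q_J) = 0.
Borealis's first-order condition: 253 - 8q_B - 4(q_A + q_J) = 0.
Juno's profit: π_J = (386 - 4Q)q_J - (143q_J). Setting ∂π_J/∂q_J = 0: 243 - 8q_J - 4(q_A + q_B) = 0.
Adding the 3 first-order conditions: 772 − 16Q = 0, so Q = 193/4.
Back-substituting: q_A = (276 − 193)/4 = 83/4, q_B = (253 − 193)/4 = 15, q_J = (243 − 193)/4 = 25/2.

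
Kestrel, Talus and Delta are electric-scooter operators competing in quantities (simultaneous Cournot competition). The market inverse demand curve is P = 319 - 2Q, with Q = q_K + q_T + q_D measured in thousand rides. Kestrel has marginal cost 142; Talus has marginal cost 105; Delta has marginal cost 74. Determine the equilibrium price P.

Kestrel's profit: π_K = (319 - 2Q)q_K - (142q_K). Setting ∂π_K/∂q_K = 0: 177 - 4q_K - 2(q_T + q_D) = 0.
Talus's profit: π_T = (319 - 2Q)q_T - (105q_T). Setting ∂π_T/∂q_T = 0: 214 - 4q_T - 2(q_K + q_D) = 0.
Delta's first-order condition: 245 - 4q_D - 2(q_K + q_T) = 0.
Adding the 3 conditions: 636 − 4Q − 4Q = 0, i.e. Q = 159/2.
Back-substituting: q_K = (177 − 159)/2 = 9, q_T = (214 − 159)/2 = 55/2, q_D = (245 − 159)/2 = 43.
Total output Q = 159/2, so price P = 319 - 2·(159/2) = 160.

160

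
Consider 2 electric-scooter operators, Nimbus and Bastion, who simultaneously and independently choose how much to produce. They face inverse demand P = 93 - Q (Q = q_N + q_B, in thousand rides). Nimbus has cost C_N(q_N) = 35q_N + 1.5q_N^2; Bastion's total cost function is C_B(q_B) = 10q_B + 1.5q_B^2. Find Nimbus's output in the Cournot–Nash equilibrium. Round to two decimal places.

Nimbus's profit: π_N = (93 - Q)q_N - (35q_N + (3/2)q_N²). Setting ∂π_N/∂q_N = 0: 58 - 5q_N - (q_B) = 0.
Bastion's first-order condition: 83 - 5q_B - (q_N) = 0.
Rearranging gives the reaction functions q_N = (58 - q_B)/5 and q_B = (83 - q_N)/5.
Solving the pair: q_N = 69/8, q_B = 119/8.

8.63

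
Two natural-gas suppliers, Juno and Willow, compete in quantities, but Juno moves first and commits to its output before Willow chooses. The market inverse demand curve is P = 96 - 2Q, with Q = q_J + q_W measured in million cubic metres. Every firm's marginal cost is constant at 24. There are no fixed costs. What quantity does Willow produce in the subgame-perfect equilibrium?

9

Solve by backward induction. Given q_J, the follower Willow maximises π_W = (96 - 2q_J - 2q_W)q_W - 24q_W.
Follower FOC: 72 - 2q_J - 4q_W = 0, so q_W(q_J) = (72 - 2q_J)/4.
The leader anticipates this reaction. Substituting into P = 96 - 2Q gives P = 60 - q_J, so π_J = (60 - q_J)q_J - 24q_J.
Leader FOC: 36 - 2q_J = 0, so q_J = 18.
Then q_W = (72 - 2·18)/4 = 9.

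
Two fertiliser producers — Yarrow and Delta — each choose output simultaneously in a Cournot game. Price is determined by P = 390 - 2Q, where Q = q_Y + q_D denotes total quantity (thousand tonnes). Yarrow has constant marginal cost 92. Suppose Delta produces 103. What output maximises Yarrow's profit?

23

With the rival's output fixed at 103, Yarrow's profit is π_Y = (390 - 2·103 - 2q_Y)q_Y - (92q_Y) = (184 - 2q_Y)q_Y - (92q_Y).
∂π_Y/∂q_Y = 92 - 4q_Y = 0, so q_Y = 23.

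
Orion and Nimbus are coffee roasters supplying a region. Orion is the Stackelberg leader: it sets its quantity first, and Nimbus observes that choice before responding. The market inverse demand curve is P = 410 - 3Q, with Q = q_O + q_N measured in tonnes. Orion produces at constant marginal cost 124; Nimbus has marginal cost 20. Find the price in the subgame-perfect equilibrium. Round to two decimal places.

169.50

The follower Nimbus best-responds to any q_O: π_N = (410 - 3Q)q_N - 20q_N.
Setting the follower's marginal profit to zero, 390 - 3q_O - 6q_N = 0, i.e. q_N = (390 - 3q_O)/6.
Orion substitutes q_N(q_O) into its own profit: π_O = q_O(410 - 3q_O - (390 - 3q_O)/2) - 124q_O = (215 - (3/2)q_O)q_O - 124q_O.
Maximising: ∂π_O/∂q_O = 91 - 3q_O = 0, giving q_O = 91/3.
Then q_N = (390 - 3·(91/3))/6 = 299/6.
Total output Q = 481/6, so price P = 410 - 3·(481/6) = 339/2.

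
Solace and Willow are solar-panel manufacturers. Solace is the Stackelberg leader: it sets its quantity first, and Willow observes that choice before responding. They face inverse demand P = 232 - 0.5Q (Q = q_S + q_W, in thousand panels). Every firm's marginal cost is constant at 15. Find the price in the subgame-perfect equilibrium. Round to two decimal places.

The follower Willow best-responds to any q_S: π_W = (232 - 0.5Q)q_W - 15q_W.
Follower FOC: 217 - (1/2)q_S - q_W = 0, so q_W(q_S) = (217 - (1/2)q_S).
Solace substitutes q_W(q_S) into its own profit: π_S = q_S(232 - (1/2)q_S - (217 - (1/2)q_S)/2) - 15q_S = (247/2 - (1/4)q_S)q_S - 15q_S.
Leader FOC: 217/2 - (1/2)q_S = 0, so q_S = 217.
Then q_W = (217 - (1/2)·217) = 217/2.
Total output Q = 651/2, so price P = 232 - (1/2)·(651/2) = 277/4.

69.25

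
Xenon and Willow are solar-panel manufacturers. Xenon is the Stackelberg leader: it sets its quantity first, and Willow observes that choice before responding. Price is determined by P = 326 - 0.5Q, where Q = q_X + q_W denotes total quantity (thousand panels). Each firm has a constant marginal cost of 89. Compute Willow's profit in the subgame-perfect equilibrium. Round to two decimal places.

7021.13

Solve by backward induction. Given q_X, the follower Willow maximises π_W = (326 - (1/2)q_X - (1/2)q_W)q_W - 89q_W.
Setting the follower's marginal profit to zero, 237 - (1/2)q_X - q_W = 0, i.e. q_W = (237 - (1/2)q_X).
The leader anticipates this reaction. Substituting into P = 326 - 0.5Q gives P = 415/2 - (1/4)q_X, so π_X = (415/2 - (1/4)q_X)q_X - 89q_X.
Maximising: ∂π_X/∂q_X = 237/2 - (1/2)q_X = 0, giving q_X = 237.
Then q_W = (237 - (1/2)·237) = 237/2.
Price P = 326 - (1/2)·(711/2) = 593/4.
Willow's profit: (593/4 - 89)·(237/2) = 7021.1250.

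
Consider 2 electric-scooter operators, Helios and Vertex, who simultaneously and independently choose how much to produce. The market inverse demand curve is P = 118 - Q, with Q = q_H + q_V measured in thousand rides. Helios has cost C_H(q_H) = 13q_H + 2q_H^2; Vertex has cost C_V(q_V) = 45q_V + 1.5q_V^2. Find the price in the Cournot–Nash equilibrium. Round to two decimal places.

90.93

Helios's profit: π_H = (118 - Q)q_H - (13q_H + 2q_H²). Setting ∂π_H/∂q_H = 0: 105 - 6q_H - (q_V) = 0.
Vertex's profit: π_V = (118 - Q)q_V - (45q_V + (3/2)q_V²). Setting ∂π_V/∂q_V = 0: 73 - 5q_V - (q_H) = 0.
Best responses: q_H = (105 - q_V)/6, q_V = (73 - q_H)/5.
Substituting one into the other gives q_H = 452/29 and q_V = 333/29.
Total output Q = 785/29, so price P = 118 - 785/29 = 90.9310.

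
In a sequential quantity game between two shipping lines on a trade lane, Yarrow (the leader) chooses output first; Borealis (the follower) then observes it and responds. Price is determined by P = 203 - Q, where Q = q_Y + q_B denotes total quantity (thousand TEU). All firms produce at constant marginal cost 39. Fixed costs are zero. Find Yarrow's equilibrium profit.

3362

The follower Borealis best-responds to any q_Y: π_B = (203 - Q)q_B - 39q_B.
∂π_B/∂q_B = 164 - q_Y - 2q_B = 0 gives the reaction function q_B = (164 - q_Y)/2.
Yarrow substitutes q_B(q_Y) into its own profit: π_Y = q_Y(203 - q_Y - (164 - q_Y)/2) - 39q_Y = (121 - (1/2)q_Y)q_Y - 39q_Y.
The leader's first-order condition 82 - q_Y = 0 yields q_Y = 82.
Then q_B = (164 - 82)/2 = 41.
Price P = 203 - 123 = 80.
Yarrow's profit: (80 - 39)·82 = 3362.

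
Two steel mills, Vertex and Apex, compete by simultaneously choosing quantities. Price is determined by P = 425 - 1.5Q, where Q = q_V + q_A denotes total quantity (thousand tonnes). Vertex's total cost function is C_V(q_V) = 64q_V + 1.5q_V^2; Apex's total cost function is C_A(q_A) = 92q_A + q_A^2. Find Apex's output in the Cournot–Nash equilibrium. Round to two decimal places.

52.49

Vertex's profit: π_V = (425 - 1.5Q)q_V - (64q_V + (3/2)q_V²). Setting ∂π_V/∂q_V = 0: 361 - 6q_V - (3/2)(q_A) = 0.
Apex's profit: π_A = (425 - 1.5Q)q_A - (92q_A + q_A²). Setting ∂π_A/∂q_A = 0: 333 - 5q_A - (3/2)(q_V) = 0.
Best responses: q_V = (361 - (3/2)q_A)/6, q_A = (333 - (3/2)q_V)/5.
Substituting one into the other gives q_V = 47.0450 and q_A = 1942/37.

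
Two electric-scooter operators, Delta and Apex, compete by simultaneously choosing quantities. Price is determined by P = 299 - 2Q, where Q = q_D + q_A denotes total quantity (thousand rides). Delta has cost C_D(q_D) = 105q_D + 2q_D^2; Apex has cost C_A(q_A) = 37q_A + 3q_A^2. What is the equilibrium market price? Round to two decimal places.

Delta's profit: π_D = (299 - 2Q)q_D - (105q_D + 2q_D²). Setting ∂π_D/∂q_D = 0: 194 - 8q_D - 2(q_A) = 0.
Apex's first-order condition: 262 - 10q_A - 2(q_D) = 0.
Best responses: q_D = (194 - 2q_A)/8, q_A = (262 - 2q_D)/10.
Solving the pair: q_D = 354/19, q_A = 427/19.
Total output Q = 781/19, so price P = 299 - 2·(781/19) = 216.7895.

216.79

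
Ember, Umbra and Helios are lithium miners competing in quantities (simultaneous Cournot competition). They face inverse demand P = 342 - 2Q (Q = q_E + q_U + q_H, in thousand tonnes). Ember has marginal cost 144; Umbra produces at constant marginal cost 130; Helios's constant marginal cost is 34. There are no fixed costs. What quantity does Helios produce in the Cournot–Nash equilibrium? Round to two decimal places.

Ember's profit: π_E = (342 - 2Q)q_E - (144q_E). Setting ∂π_E/∂q_E = 0: 198 - 4q_E - 2(q_U + q_H) = 0.
Umbra's first-order condition: 212 - 4q_U - 2(q_E + q_H) = 0.
Helios's profit: π_H = (342 - 2Q)q_H - (34q_H). Setting ∂π_H/∂q_H = 0: 308 - 4q_H - 2(q_E + q_U) = 0.
Summing all 3 equations gives 718 − 8Q = 0, hence Q = 359/4.
Back-substituting: q_E = (198 − 359/2)/2 = 37/4, q_U = (212 − 359/2)/2 = 65/4, q_H = (308 − 359/2)/2 = 257/4.

64.25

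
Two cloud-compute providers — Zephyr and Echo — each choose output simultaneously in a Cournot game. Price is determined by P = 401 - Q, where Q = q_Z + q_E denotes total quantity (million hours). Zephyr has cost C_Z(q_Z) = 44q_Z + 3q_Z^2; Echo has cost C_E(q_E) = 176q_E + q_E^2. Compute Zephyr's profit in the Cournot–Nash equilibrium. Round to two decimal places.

6023.76

Zephyr's profit: π_Z = (401 - Q)q_Z - (44q_Z + 3q_Z²). Setting ∂π_Z/∂q_Z = 0: 357 - 8q_Z - (q_E) = 0.
Echo's profit: π_E = (401 - Q)q_E - (176q_E + q_E²). Setting ∂π_E/∂q_E = 0: 225 - 4q_E - (q_Z) = 0.
So q_Z = (357 - q_E)/8 and q_E = (225 - q_Z)/4.
Substituting one into the other gives q_Z = 1203/31 and q_E = 1443/31.
Price P = 401 - 85.3548 = 315.6452.
Zephyr's profit: 315.6452·(1203/31) - 44·(1203/31) - 3(1203/31)² = 6023.7627.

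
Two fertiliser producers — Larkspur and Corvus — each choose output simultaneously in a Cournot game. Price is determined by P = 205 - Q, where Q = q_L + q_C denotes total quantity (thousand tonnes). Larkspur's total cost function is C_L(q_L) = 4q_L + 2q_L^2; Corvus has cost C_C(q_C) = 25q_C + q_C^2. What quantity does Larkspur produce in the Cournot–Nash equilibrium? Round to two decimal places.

27.13

Larkspur's profit: π_L = (205 - Q)q_L - (4q_L + 2q_L²). Setting ∂π_L/∂q_L = 0: 201 - 6q_L - (q_C) = 0.
Corvus's profit: π_C = (205 - Q)q_C - (25q_C + q_C²). Setting ∂π_C/∂q_C = 0: 180 - 4q_C - (q_L) = 0.
So q_L = (201 - q_C)/6 and q_C = (180 - q_L)/4.
Substituting one into the other gives q_L = 624/23 and q_C = 879/23.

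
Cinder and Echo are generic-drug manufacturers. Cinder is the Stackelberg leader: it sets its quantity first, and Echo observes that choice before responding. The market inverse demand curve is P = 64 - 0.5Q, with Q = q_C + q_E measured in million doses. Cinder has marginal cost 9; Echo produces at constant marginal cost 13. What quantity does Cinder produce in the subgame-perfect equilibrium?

The follower Echo best-responds to any q_C: π_E = (64 - 0.5Q)q_E - 13q_E.
∂π_E/∂q_E = 51 - (1/2)q_C - q_E = 0 gives the reaction function q_E = (51 - (1/2)q_C).
The leader anticipates this reaction. Substituting into P = 64 - 0.5Q gives P = 77/2 - (1/4)q_C, so π_C = (77/2 - (1/4)q_C)q_C - 9q_C.
Maximising: ∂π_C/∂q_C = 59/2 - (1/2)q_C = 0, giving q_C = 59.
Then q_E = (51 - (1/2)·59) = 43/2.

59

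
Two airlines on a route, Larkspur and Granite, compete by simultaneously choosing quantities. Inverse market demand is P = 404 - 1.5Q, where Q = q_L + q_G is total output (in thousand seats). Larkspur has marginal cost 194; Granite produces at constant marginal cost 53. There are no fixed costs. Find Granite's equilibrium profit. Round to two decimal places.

17930.67

Larkspur's profit: π_L = (404 - 1.5Q)q_L - (194q_L). Setting ∂π_L/∂q_L = 0: 210 - 3q_L - (3/2)(q_G) = 0.
Granite's profit: π_G = (404 - 1.5Q)q_G - (53q_G). Setting ∂π_G/∂q_G = 0: 351 - 3q_G - (3/2)(q_L) = 0.
So q_L = (210 - (3/2)q_G)/3 and q_G = (351 - (3/2)q_L)/3.
Solving the pair: q_L = 46/3, q_G = 328/3.
Price P = 404 - (3/2)·(374/3) = 217.
Granite's profit: (217 - 53)·(328/3) = 17930.6667.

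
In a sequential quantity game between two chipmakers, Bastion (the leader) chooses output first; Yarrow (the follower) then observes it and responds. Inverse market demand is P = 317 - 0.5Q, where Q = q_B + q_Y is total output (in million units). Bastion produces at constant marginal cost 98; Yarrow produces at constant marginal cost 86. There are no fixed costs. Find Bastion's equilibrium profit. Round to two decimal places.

10712.25

Solve by backward induction. Given q_B, the follower Yarrow maximises π_Y = (317 - (1/2)q_B - (1/2)q_Y)q_Y - 86q_Y.
Follower FOC: 231 - (1/2)q_B - q_Y = 0, so q_Y(q_B) = (231 - (1/2)q_B).
Bastion substitutes q_Y(q_B) into its own profit: π_B = q_B(317 - (1/2)q_B - (231 - (1/2)q_B)/2) - 98q_B = (403/2 - (1/4)q_B)q_B - 98q_B.
The leader's first-order condition 207/2 - (1/2)q_B = 0 yields q_B = 207.
Then q_Y = (231 - (1/2)·207) = 255/2.
Price P = 317 - (1/2)·(669/2) = 599/4.
Bastion's profit: (599/4 - 98)·207 = 10712.2500.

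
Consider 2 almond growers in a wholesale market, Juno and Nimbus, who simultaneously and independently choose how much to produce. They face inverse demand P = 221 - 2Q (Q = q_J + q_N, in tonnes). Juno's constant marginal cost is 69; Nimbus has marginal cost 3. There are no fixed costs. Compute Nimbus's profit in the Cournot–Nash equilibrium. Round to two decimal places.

4480.89

Juno's profit: π_J = (221 - 2Q)q_J - (69q_J). Setting ∂π_J/∂q_J = 0: 152 - 4q_J - 2(q_N) = 0.
Nimbus's first-order condition: 218 - 4q_N - 2(q_J) = 0.
So q_J = (152 - 2q_N)/4 and q_N = (218 - 2q_J)/4.
Substituting one into the other gives q_J = 43/3 and q_N = 142/3.
Price P = 221 - 2·(185/3) = 293/3.
Nimbus's profit: (293/3 - 3)·(142/3) = 4480.8889.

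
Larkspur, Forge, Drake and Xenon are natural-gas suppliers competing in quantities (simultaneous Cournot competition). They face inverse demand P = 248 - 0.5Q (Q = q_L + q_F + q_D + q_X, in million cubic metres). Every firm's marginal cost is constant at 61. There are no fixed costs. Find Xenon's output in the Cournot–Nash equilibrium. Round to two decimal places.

74.80

A representative firm's profit is π_i = q_i(248 - 0.5Q) - 61q_i.
Setting ∂π_i/∂q_i = 0 with rivals' quantities fixed: 187 - q_i - (1/2)·Σ_{j≠i} q_j = 0.
By symmetry each firm produces the same amount; substituting Σ_{j≠i} q_j = 3q_i yields q_i = 187/(5/2) = 374/5.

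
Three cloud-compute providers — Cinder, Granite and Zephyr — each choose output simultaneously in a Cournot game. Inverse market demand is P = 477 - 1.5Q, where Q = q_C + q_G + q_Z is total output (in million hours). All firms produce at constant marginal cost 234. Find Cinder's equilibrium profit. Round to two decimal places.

2460.38

Each firm earns π_i = (477 - 1.5Q)q_i - 234q_i.
First-order condition (treating rivals' output as given): 243 - 3q_i - (3/2)·Σ_{j≠i} q_j = 0.
By symmetry each firm produces the same amount; substituting Σ_{j≠i} q_j = 2q_i yields q_i = 243/6 = 81/2.
Price P = 477 - (3/2)·(243/2) = 1179/4.
Cinder's profit: (1179/4 - 234)·(81/2) = 2460.3750.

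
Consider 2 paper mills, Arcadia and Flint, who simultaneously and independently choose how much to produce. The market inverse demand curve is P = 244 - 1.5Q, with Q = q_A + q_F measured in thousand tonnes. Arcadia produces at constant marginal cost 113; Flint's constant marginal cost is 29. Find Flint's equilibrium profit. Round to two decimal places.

Arcadia's profit: π_A = (244 - 1.5Q)q_A - (113q_A). Setting ∂π_A/∂q_A = 0: 131 - 3q_A - (3/2)(q_F) = 0.
Flint's profit: π_F = (244 - 1.5Q)q_F - (29q_F). Setting ∂π_F/∂q_F = 0: 215 - 3q_F - (3/2)(q_A) = 0.
Rearranging gives the reaction functions q_A = (131 - (3/2)q_F)/3 and q_F = (215 - (3/2)q_A)/3.
Solving the pair: q_A = 94/9, q_F = 598/9.
Price P = 244 - (3/2)·(692/9) = 386/3.
Flint's profit: (386/3 - 29)·(598/9) = 6622.2963.

6622.30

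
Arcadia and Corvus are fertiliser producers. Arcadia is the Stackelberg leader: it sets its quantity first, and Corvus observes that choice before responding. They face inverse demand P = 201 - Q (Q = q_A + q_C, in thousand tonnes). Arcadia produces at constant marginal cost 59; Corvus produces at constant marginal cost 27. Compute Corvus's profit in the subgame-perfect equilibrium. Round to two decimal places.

Solve by backward induction. Given q_A, the follower Corvus maximises π_C = (201 - q_A - q_C)q_C - 27q_C.
∂π_C/∂q_C = 174 - q_A - 2q_C = 0 gives the reaction function q_C = (174 - q_A)/2.
Arcadia substitutes q_C(q_A) into its own profit: π_A = q_A(201 - q_A - (174 - q_A)/2) - 59q_A = (114 - (1/2)q_A)q_A - 59q_A.
The leader's first-order condition 55 - q_A = 0 yields q_A = 55.
Then q_C = (174 - 55)/2 = 119/2.
Price P = 201 - 229/2 = 173/2.
Corvus's profit: (173/2 - 27)·(119/2) = 3540.2500.

3540.25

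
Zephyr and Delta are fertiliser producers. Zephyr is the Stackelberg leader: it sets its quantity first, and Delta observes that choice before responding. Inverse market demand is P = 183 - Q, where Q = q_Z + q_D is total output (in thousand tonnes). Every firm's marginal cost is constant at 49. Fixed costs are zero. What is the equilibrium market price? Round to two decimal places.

82.50

The follower Delta best-responds to any q_Z: π_D = (183 - Q)q_D - 49q_D.
Follower FOC: 134 - q_Z - 2q_D = 0, so q_D(q_Z) = (134 - q_Z)/2.
Zephyr substitutes q_D(q_Z) into its own profit: π_Z = q_Z(183 - q_Z - (134 - q_Z)/2) - 49q_Z = (116 - (1/2)q_Z)q_Z - 49q_Z.
Maximising: ∂π_Z/∂q_Z = 67 - q_Z = 0, giving q_Z = 67.
Then q_D = (134 - 67)/2 = 67/2.
Total output Q = 201/2, so price P = 183 - 201/2 = 165/2.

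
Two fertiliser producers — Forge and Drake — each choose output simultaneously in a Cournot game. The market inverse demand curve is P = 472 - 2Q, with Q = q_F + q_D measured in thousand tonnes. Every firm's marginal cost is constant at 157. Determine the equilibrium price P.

Each firm earns π_i = (472 - 2Q)q_i - 157q_i.
First-order condition (treating rivals' output as given): 315 - 4q_i - 2q_j = 0.
By symmetry each firm produces the same amount; substituting q_j = q_i yields q_i = 315/6 = 105/2.
Total output Q = 105, so price P = 472 - 2·105 = 262.

262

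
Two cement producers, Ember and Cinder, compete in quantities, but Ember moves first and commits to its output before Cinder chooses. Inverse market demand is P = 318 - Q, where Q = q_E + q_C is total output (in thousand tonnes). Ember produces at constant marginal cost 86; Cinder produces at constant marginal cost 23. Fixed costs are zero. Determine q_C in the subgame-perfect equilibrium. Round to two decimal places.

The follower Cinder best-responds to any q_E: π_C = (318 - Q)q_C - 23q_C.
Follower FOC: 295 - q_E - 2q_C = 0, so q_C(q_E) = (295 - q_E)/2.
The leader anticipates this reaction. Substituting into P = 318 - Q gives P = 341/2 - (1/2)q_E, so π_E = (341/2 - (1/2)q_E)q_E - 86q_E.
Maximising: ∂π_E/∂q_E = 169/2 - q_E = 0, giving q_E = 169/2.
Then q_C = (295 - 169/2)/2 = 421/4.

105.25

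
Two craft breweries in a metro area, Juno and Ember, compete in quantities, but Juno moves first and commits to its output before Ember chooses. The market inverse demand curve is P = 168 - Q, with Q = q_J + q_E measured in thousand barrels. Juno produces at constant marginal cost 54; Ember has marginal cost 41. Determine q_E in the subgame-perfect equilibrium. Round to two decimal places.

38.25

Solve by backward induction. Given q_J, the follower Ember maximises π_E = (168 - q_J - q_E)q_E - 41q_E.
Follower FOC: 127 - q_J - 2q_E = 0, so q_E(q_J) = (127 - q_J)/2.
The leader anticipates this reaction. Substituting into P = 168 - Q gives P = 209/2 - (1/2)q_J, so π_J = (209/2 - (1/2)q_J)q_J - 54q_J.
Maximising: ∂π_J/∂q_J = 101/2 - q_J = 0, giving q_J = 101/2.
Then q_E = (127 - 101/2)/2 = 153/4.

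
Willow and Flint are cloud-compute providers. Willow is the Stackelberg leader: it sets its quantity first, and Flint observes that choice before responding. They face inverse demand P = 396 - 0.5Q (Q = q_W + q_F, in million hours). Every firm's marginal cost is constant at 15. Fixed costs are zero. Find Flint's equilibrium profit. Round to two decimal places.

18145.13

The follower Flint best-responds to any q_W: π_F = (396 - 0.5Q)q_F - 15q_F.
∂π_F/∂q_F = 381 - (1/2)q_W - q_F = 0 gives the reaction function q_F = (381 - (1/2)q_W).
The leader anticipates this reaction. Substituting into P = 396 - 0.5Q gives P = 411/2 - (1/4)q_W, so π_W = (411/2 - (1/4)q_W)q_W - 15q_W.
Maximising: ∂π_W/∂q_W = 381/2 - (1/2)q_W = 0, giving q_W = 381.
Then q_F = (381 - (1/2)·381) = 381/2.
Price P = 396 - (1/2)·(1143/2) = 441/4.
Flint's profit: (441/4 - 15)·(381/2) = 18145.1250.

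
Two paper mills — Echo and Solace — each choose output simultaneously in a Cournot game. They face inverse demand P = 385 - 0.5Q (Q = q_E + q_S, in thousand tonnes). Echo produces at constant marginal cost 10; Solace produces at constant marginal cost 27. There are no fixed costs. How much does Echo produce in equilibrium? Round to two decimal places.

261.33

Echo's profit: π_E = (385 - 0.5Q)q_E - (10q_E). Setting ∂π_E/∂q_E = 0: 375 - q_E - (1/2)(q_S) = 0.
Solace's first-order condition: 358 - q_S - (1/2)(q_E) = 0.
So q_E = (375 - (1/2)q_S) and q_S = (358 - (1/2)q_E).
Substituting one into the other gives q_E = 784/3 and q_S = 682/3.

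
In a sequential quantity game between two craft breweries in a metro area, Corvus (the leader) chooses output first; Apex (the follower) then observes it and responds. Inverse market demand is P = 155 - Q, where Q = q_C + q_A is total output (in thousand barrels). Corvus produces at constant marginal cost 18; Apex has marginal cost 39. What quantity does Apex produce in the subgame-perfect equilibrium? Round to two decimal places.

18.50

The follower Apex best-responds to any q_C: π_A = (155 - Q)q_A - 39q_A.
Setting the follower's marginal profit to zero, 116 - q_C - 2q_A = 0, i.e. q_A = (116 - q_C)/2.
The leader anticipates this reaction. Substituting into P = 155 - Q gives P = 97 - (1/2)q_C, so π_C = (97 - (1/2)q_C)q_C - 18q_C.
Leader FOC: 79 - q_C = 0, so q_C = 79.
Then q_A = (116 - 79)/2 = 37/2.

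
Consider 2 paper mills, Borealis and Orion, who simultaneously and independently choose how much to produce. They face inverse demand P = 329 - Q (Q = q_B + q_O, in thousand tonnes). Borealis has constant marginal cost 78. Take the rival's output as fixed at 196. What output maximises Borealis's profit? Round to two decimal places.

27.50

With the rival's output fixed at 196, Borealis's profit is π_B = (329 - 196 - q_B)q_B - (78q_B) = (133 - q_B)q_B - (78q_B).
∂π_B/∂q_B = 55 - 2q_B = 0, so q_B = 55/2.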